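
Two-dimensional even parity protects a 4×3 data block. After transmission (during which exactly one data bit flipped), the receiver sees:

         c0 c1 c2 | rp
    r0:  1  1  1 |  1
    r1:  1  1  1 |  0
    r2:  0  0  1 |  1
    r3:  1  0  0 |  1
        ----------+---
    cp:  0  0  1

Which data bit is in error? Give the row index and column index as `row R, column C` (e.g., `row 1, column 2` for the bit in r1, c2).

Recompute each row's even parity and compare to rp:
  r0: data parity 1, sent rp 1 → ok
  r1: data parity 1, sent rp 0 → mismatch
  r2: data parity 1, sent rp 1 → ok
  r3: data parity 1, sent rp 1 → ok
Recompute each column's even parity and compare to cp:
  c0: data parity 1, sent cp 0 → mismatch
  c1: data parity 0, sent cp 0 → ok
  c2: data parity 1, sent cp 1 → ok
Exactly one row (r1) and one column (c0) fail → the flipped bit is at their intersection.

row 1, column 0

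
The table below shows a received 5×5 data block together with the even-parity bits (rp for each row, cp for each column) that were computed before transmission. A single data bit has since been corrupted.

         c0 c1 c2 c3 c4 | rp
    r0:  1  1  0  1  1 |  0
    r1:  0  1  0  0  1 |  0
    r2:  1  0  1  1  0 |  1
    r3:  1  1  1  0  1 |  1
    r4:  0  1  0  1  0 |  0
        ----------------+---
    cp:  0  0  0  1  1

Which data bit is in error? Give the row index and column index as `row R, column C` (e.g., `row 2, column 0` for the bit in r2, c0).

Recompute each row's even parity and compare to rp:
  r0: data parity 0, sent rp 0 → ok
  r1: data parity 0, sent rp 0 → ok
  r2: data parity 1, sent rp 1 → ok
  r3: data parity 0, sent rp 1 → mismatch
  r4: data parity 0, sent rp 0 → ok
Recompute each column's even parity and compare to cp:
  c0: data parity 1, sent cp 0 → mismatch
  c1: data parity 0, sent cp 0 → ok
  c2: data parity 0, sent cp 0 → ok
  c3: data parity 1, sent cp 1 → ok
  c4: data parity 1, sent cp 1 → ok
Exactly one row (r3) and one column (c0) fail → the flipped bit is at their intersection.

row 3, column 0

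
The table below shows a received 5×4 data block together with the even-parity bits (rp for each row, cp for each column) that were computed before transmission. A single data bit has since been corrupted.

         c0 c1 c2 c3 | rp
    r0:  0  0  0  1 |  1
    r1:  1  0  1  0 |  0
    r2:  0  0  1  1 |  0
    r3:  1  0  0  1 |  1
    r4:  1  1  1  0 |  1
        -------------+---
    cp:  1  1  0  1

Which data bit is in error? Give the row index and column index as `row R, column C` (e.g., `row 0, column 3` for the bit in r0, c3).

Recompute each row's even parity and compare to rp:
  r0: data parity 1, sent rp 1 → ok
  r1: data parity 0, sent rp 0 → ok
  r2: data parity 0, sent rp 0 → ok
  r3: data parity 0, sent rp 1 → mismatch
  r4: data parity 1, sent rp 1 → ok
Recompute each column's even parity and compare to cp:
  c0: data parity 1, sent cp 1 → ok
  c1: data parity 1, sent cp 1 → ok
  c2: data parity 1, sent cp 0 → mismatch
  c3: data parity 1, sent cp 1 → ok
Exactly one row (r3) and one column (c2) fail → the flipped bit is at their intersection.

row 3, column 2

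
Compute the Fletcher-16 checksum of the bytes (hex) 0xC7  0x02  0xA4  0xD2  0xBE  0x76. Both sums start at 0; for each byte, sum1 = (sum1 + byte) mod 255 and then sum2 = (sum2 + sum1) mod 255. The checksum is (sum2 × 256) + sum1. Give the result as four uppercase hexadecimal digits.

B776

Running sums (mod 255):
  after byte 0 (0xC7): sum1=199, sum2=199
  after byte 1 (0x02): sum1=201, sum2=145
  after byte 2 (0xA4): sum1=110, sum2=0
  after byte 3 (0xD2): sum1=65, sum2=65
  after byte 4 (0xBE): sum1=0, sum2=65
  after byte 5 (0x76): sum1=118, sum2=183
Checksum = sum2·256 + sum1 = 183·256 + 118 = 46966 = 0xB776.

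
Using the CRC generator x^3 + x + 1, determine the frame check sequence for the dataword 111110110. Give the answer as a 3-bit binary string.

011

Append 3 zeros: 111110110000. Divide by 1011 (XOR where the leading bit is 1):
  pos 0: 1111 XOR 1011 = 0100
  pos 1: 1001 XOR 1011 = 0010
  pos 3: 1001 XOR 1011 = 0010
  pos 5: 1010 XOR 1011 = 0001
  pos 8: 1000 XOR 1011 = 0011
Remainder (last 3 bits) = 011. This is the CRC / FCS.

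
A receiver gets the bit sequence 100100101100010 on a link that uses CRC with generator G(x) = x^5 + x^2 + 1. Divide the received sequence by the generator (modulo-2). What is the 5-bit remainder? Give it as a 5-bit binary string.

11010

Modulo-2 division of 100100101100010 by 100101:
  pos 0: 100100 XOR 100101 = 000001
  pos 5: 110110 XOR 100101 = 010011
  pos 6: 100110 XOR 100101 = 000011
Remainder = 11010 (nonzero — an error is detected).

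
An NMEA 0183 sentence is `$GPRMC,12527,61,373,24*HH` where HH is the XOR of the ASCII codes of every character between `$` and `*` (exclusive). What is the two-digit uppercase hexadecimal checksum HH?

4E

XOR the ASCII codes of the payload characters:
  'G' = 0x47 → acc = 0x47
  'P' = 0x50 → acc = 0x17
  'R' = 0x52 → acc = 0x45
  'M' = 0x4D → acc = 0x08
  'C' = 0x43 → acc = 0x4B
  ',' = 0x2C → acc = 0x67
  '1' = 0x31 → acc = 0x56
  '2' = 0x32 → acc = 0x64
  '5' = 0x35 → acc = 0x51
  '2' = 0x32 → acc = 0x63
  '7' = 0x37 → acc = 0x54
  ',' = 0x2C → acc = 0x78
  '6' = 0x36 → acc = 0x4E
  '1' = 0x31 → acc = 0x7F
  ',' = 0x2C → acc = 0x53
  '3' = 0x33 → acc = 0x60
  '7' = 0x37 → acc = 0x57
  '3' = 0x33 → acc = 0x64
  ',' = 0x2C → acc = 0x48
  '2' = 0x32 → acc = 0x7A
  '4' = 0x34 → acc = 0x4E
Checksum = 0x4E.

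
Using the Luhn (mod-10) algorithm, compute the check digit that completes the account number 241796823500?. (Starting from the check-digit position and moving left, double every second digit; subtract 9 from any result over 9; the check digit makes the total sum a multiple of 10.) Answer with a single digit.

Partial digits right→left: 0 0 5 3 2 8 6 9 7 1 4 2
Double every second digit counting from the check-digit position (so the 1st, 3rd, 5th, ... of the partial from the right).
  doubled (with −9 where >9): 0 1 4 3 5 8 → sum 21
  kept as-is: 0 3 8 9 1 2 → sum 23
Total = 21 + 23 = 44.
Check digit = (10 − (44 mod 10)) mod 10 = 6.

6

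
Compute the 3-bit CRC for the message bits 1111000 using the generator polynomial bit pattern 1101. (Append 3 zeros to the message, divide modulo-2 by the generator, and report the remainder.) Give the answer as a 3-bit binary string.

Append 3 zeros: 1111000000. Divide by 1101 (XOR where the leading bit is 1):
  pos 0: 1111 XOR 1101 = 0010
  pos 2: 1000 XOR 1101 = 0101
  pos 3: 1010 XOR 1101 = 0111
  pos 4: 1110 XOR 1101 = 0011
  pos 6: 1100 XOR 1101 = 0001
Remainder (last 3 bits) = 001. This is the CRC / FCS.

001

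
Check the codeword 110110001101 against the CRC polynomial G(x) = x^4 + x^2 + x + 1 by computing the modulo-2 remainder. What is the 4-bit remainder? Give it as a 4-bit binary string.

0001

Modulo-2 division of 110110001101 by 10111:
  pos 0: 11011 XOR 10111 = 01100
  pos 1: 11000 XOR 10111 = 01111
  pos 2: 11110 XOR 10111 = 01001
  pos 3: 10010 XOR 10111 = 00101
  pos 5: 10111 XOR 10111 = 00000
Remainder = 0001 (nonzero — an error is detected).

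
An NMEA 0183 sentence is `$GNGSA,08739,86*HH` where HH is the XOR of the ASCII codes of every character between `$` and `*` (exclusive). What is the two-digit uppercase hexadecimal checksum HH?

67

XOR the ASCII codes of the payload characters:
  'G' = 0x47 → acc = 0x47
  'N' = 0x4E → acc = 0x09
  'G' = 0x47 → acc = 0x4E
  'S' = 0x53 → acc = 0x1D
  'A' = 0x41 → acc = 0x5C
  ',' = 0x2C → acc = 0x70
  '0' = 0x30 → acc = 0x40
  '8' = 0x38 → acc = 0x78
  '7' = 0x37 → acc = 0x4F
  '3' = 0x33 → acc = 0x7C
  '9' = 0x39 → acc = 0x45
  ',' = 0x2C → acc = 0x69
  '8' = 0x38 → acc = 0x51
  '6' = 0x36 → acc = 0x67
Checksum = 0x67.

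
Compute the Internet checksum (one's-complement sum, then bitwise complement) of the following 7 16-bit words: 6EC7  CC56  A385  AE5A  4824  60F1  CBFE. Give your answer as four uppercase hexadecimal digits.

One's-complement addition (fold any carry out of bit 15 back into bit 0):
  0x6EC7 + 0xCC56 = 0x13B1D → wrap carry → 0x3B1E
  0x3B1E + 0xA385 = 0x0DEA3
  0xDEA3 + 0xAE5A = 0x18CFD → wrap carry → 0x8CFE
  0x8CFE + 0x4824 = 0x0D522
  0xD522 + 0x60F1 = 0x13613 → wrap carry → 0x3614
  0x3614 + 0xCBFE = 0x10212 → wrap carry → 0x0213
One's-complement sum = 0x0213.
Checksum = ~0x0213 & 0xFFFF = 0xFDEC.

FDEC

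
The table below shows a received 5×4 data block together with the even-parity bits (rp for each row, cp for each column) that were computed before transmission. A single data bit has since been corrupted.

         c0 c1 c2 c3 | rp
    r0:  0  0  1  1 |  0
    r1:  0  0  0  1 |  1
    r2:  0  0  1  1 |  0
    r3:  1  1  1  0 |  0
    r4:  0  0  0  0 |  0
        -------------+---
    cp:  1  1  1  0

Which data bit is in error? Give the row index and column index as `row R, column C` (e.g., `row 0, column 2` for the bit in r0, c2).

Recompute each row's even parity and compare to rp:
  r0: data parity 0, sent rp 0 → ok
  r1: data parity 1, sent rp 1 → ok
  r2: data parity 0, sent rp 0 → ok
  r3: data parity 1, sent rp 0 → mismatch
  r4: data parity 0, sent rp 0 → ok
Recompute each column's even parity and compare to cp:
  c0: data parity 1, sent cp 1 → ok
  c1: data parity 1, sent cp 1 → ok
  c2: data parity 1, sent cp 1 → ok
  c3: data parity 1, sent cp 0 → mismatch
Exactly one row (r3) and one column (c3) fail → the flipped bit is at their intersection.

row 3, column 3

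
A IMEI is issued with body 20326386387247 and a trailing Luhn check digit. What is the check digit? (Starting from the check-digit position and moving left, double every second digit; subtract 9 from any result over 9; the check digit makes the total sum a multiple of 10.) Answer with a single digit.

Partial digits right→left: 7 4 2 7 8 3 6 8 3 6 2 3 0 2
Double every second digit counting from the check-digit position (so the 1st, 3rd, 5th, ... of the partial from the right).
  doubled (with −9 where >9): 5 4 7 3 6 4 0 → sum 29
  kept as-is: 4 7 3 8 6 3 2 → sum 33
Total = 29 + 33 = 62.
Check digit = (10 − (62 mod 10)) mod 10 = 8.

8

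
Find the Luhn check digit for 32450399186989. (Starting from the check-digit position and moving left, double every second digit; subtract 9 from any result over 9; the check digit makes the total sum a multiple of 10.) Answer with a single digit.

Partial digits right→left: 9 8 9 6 8 1 9 9 3 0 5 4 2 3
Double every second digit counting from the check-digit position (so the 1st, 3rd, 5th, ... of the partial from the right).
  doubled (with −9 where >9): 9 9 7 9 6 1 4 → sum 45
  kept as-is: 8 6 1 9 0 4 3 → sum 31
Total = 45 + 31 = 76.
Check digit = (10 − (76 mod 10)) mod 10 = 4.

4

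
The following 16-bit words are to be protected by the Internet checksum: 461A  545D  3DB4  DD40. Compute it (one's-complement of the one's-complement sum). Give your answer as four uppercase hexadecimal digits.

4A93

One's-complement addition (fold any carry out of bit 15 back into bit 0):
  0x461A + 0x545D = 0x09A77
  0x9A77 + 0x3DB4 = 0x0D82B
  0xD82B + 0xDD40 = 0x1B56B → wrap carry → 0xB56C
One's-complement sum = 0xB56C.
Checksum = ~0xB56C & 0xFFFF = 0x4A93.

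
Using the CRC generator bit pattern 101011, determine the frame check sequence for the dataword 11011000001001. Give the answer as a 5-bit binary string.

11101

Append 5 zeros: 1101100000100100000. Divide by 101011 (XOR where the leading bit is 1):
  pos 0: 110110 XOR 101011 = 011101
  pos 1: 111010 XOR 101011 = 010001
  pos 2: 100010 XOR 101011 = 001001
  pos 4: 100100 XOR 101011 = 001111
  pos 6: 111110 XOR 101011 = 010101
  pos 7: 101010 XOR 101011 = 000001
  pos 12: 110000 XOR 101011 = 011011
  pos 13: 110110 XOR 101011 = 011101
Remainder (last 5 bits) = 11101. This is the CRC / FCS.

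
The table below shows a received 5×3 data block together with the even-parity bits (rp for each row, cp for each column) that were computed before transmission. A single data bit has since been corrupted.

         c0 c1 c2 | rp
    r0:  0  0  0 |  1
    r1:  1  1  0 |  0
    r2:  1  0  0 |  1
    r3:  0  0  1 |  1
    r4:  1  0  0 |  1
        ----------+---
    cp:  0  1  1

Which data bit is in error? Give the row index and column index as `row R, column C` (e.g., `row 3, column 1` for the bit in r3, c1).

row 0, column 0

Recompute each row's even parity and compare to rp:
  r0: data parity 0, sent rp 1 → mismatch
  r1: data parity 0, sent rp 0 → ok
  r2: data parity 1, sent rp 1 → ok
  r3: data parity 1, sent rp 1 → ok
  r4: data parity 1, sent rp 1 → ok
Recompute each column's even parity and compare to cp:
  c0: data parity 1, sent cp 0 → mismatch
  c1: data parity 1, sent cp 1 → ok
  c2: data parity 1, sent cp 1 → ok
Exactly one row (r0) and one column (c0) fail → the flipped bit is at their intersection.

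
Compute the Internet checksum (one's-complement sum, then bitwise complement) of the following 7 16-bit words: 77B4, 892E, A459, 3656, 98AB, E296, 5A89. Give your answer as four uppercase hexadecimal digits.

One's-complement addition (fold any carry out of bit 15 back into bit 0):
  0x77B4 + 0x892E = 0x100E2 → wrap carry → 0x00E3
  0x00E3 + 0xA459 = 0x0A53C
  0xA53C + 0x3656 = 0x0DB92
  0xDB92 + 0x98AB = 0x1743D → wrap carry → 0x743E
  0x743E + 0xE296 = 0x156D4 → wrap carry → 0x56D5
  0x56D5 + 0x5A89 = 0x0B15E
One's-complement sum = 0xB15E.
Checksum = ~0xB15E & 0xFFFF = 0x4EA1.

4EA1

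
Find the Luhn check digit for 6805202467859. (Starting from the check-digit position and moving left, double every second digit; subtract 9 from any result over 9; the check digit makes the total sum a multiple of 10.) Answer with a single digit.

1

Partial digits right→left: 9 5 8 7 6 4 2 0 2 5 0 8 6
Double every second digit counting from the check-digit position (so the 1st, 3rd, 5th, ... of the partial from the right).
  doubled (with −9 where >9): 9 7 3 4 4 0 3 → sum 30
  kept as-is: 5 7 4 0 5 8 → sum 29
Total = 30 + 29 = 59.
Check digit = (10 − (59 mod 10)) mod 10 = 1.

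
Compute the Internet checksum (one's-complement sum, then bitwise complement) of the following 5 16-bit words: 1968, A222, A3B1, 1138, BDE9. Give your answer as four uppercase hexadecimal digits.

One's-complement addition (fold any carry out of bit 15 back into bit 0):
  0x1968 + 0xA222 = 0x0BB8A
  0xBB8A + 0xA3B1 = 0x15F3B → wrap carry → 0x5F3C
  0x5F3C + 0x1138 = 0x07074
  0x7074 + 0xBDE9 = 0x12E5D → wrap carry → 0x2E5E
One's-complement sum = 0x2E5E.
Checksum = ~0x2E5E & 0xFFFF = 0xD1A1.

D1A1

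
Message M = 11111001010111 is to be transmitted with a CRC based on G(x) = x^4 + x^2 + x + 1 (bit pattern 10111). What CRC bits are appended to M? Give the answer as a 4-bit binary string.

Append 4 zeros: 111110010101110000. Divide by 10111 (XOR where the leading bit is 1):
  pos 0: 11111 XOR 10111 = 01000
  pos 1: 10000 XOR 10111 = 00111
  pos 3: 11101 XOR 10111 = 01010
  pos 4: 10100 XOR 10111 = 00011
  pos 7: 11101 XOR 10111 = 01010
  pos 8: 10101 XOR 10111 = 00010
  pos 11: 10100 XOR 10111 = 00011
Remainder (last 4 bits) = 1100. This is the CRC / FCS.

1100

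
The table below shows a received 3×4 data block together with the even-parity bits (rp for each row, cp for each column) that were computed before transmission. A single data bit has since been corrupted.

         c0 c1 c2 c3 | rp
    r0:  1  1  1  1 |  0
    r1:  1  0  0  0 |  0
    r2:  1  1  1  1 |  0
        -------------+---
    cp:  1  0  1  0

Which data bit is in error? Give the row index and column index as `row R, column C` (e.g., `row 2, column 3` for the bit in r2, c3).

Recompute each row's even parity and compare to rp:
  r0: data parity 0, sent rp 0 → ok
  r1: data parity 1, sent rp 0 → mismatch
  r2: data parity 0, sent rp 0 → ok
Recompute each column's even parity and compare to cp:
  c0: data parity 1, sent cp 1 → ok
  c1: data parity 0, sent cp 0 → ok
  c2: data parity 0, sent cp 1 → mismatch
  c3: data parity 0, sent cp 0 → ok
Exactly one row (r1) and one column (c2) fail → the flipped bit is at their intersection.

row 1, column 2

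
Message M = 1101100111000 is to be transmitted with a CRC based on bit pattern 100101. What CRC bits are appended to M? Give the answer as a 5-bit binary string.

Append 5 zeros: 110110011100000000. Divide by 100101 (XOR where the leading bit is 1):
  pos 0: 110110 XOR 100101 = 010011
  pos 1: 100110 XOR 100101 = 000011
  pos 5: 111110 XOR 100101 = 011011
  pos 6: 110110 XOR 100101 = 010011
  pos 7: 100110 XOR 100101 = 000011
  pos 11: 110000 XOR 100101 = 010101
  pos 12: 101010 XOR 100101 = 001111
Remainder (last 5 bits) = 01111. This is the CRC / FCS.

01111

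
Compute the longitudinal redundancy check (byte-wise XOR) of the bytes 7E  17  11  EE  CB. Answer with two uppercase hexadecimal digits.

XOR the bytes together:
  start with 0x7E
  0x7E ⊕ 0x17 = 0x69
  0x69 ⊕ 0x11 = 0x78
  0x78 ⊕ 0xEE = 0x96
  0x96 ⊕ 0xCB = 0x5D

5D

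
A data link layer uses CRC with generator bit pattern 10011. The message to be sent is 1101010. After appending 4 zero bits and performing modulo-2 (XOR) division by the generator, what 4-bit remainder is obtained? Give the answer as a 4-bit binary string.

0000

Append 4 zeros: 11010100000. Divide by 10011 (XOR where the leading bit is 1):
  pos 0: 11010 XOR 10011 = 01001
  pos 1: 10011 XOR 10011 = 00000
Remainder (last 4 bits) = 0000. This is the CRC / FCS.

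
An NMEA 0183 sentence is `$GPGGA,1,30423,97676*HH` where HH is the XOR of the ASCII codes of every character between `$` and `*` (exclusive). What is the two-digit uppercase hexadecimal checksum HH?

44

XOR the ASCII codes of the payload characters:
  'G' = 0x47 → acc = 0x47
  'P' = 0x50 → acc = 0x17
  'G' = 0x47 → acc = 0x50
  'G' = 0x47 → acc = 0x17
  'A' = 0x41 → acc = 0x56
  ',' = 0x2C → acc = 0x7A
  '1' = 0x31 → acc = 0x4B
  ',' = 0x2C → acc = 0x67
  '3' = 0x33 → acc = 0x54
  '0' = 0x30 → acc = 0x64
  '4' = 0x34 → acc = 0x50
  '2' = 0x32 → acc = 0x62
  '3' = 0x33 → acc = 0x51
  ',' = 0x2C → acc = 0x7D
  '9' = 0x39 → acc = 0x44
  '7' = 0x37 → acc = 0x73
  '6' = 0x36 → acc = 0x45
  '7' = 0x37 → acc = 0x72
  '6' = 0x36 → acc = 0x44
Checksum = 0x44.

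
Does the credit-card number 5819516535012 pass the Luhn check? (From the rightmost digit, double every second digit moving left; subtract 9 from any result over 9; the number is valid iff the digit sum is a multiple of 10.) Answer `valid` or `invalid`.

invalid

From the right, keep odd positions and double even positions (subtract 9 from any doubled value over 9):
  doubled (positions 2,4,...): 2 1 1 2 9 7 → sum 22
  kept (positions 1,3,...): 2 0 3 6 5 1 5 → sum 22
Total = 44.
44 mod 10 = 4, so the number is invalid.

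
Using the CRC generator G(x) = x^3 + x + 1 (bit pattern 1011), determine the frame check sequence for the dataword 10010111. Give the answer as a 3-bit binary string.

000

Append 3 zeros: 10010111000. Divide by 1011 (XOR where the leading bit is 1):
  pos 0: 1001 XOR 1011 = 0010
  pos 2: 1001 XOR 1011 = 0010
  pos 4: 1011 XOR 1011 = 0000
Remainder (last 3 bits) = 000. This is the CRC / FCS.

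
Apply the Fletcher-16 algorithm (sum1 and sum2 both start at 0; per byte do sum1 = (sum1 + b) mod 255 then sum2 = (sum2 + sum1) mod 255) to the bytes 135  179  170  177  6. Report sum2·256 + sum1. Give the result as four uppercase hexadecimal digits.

DD9D

Running sums (mod 255):
  after byte 0 (135): sum1=135, sum2=135
  after byte 1 (179): sum1=59, sum2=194
  after byte 2 (170): sum1=229, sum2=168
  after byte 3 (177): sum1=151, sum2=64
  after byte 4 (6): sum1=157, sum2=221
Checksum = sum2·256 + sum1 = 221·256 + 157 = 56733 = 0xDD9D.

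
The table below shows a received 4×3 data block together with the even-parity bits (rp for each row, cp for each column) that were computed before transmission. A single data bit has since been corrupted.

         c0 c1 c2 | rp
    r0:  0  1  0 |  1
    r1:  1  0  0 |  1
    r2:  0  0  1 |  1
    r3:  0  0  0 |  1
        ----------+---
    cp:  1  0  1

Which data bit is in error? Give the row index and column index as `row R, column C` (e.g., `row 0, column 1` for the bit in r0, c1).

row 3, column 1

Recompute each row's even parity and compare to rp:
  r0: data parity 1, sent rp 1 → ok
  r1: data parity 1, sent rp 1 → ok
  r2: data parity 1, sent rp 1 → ok
  r3: data parity 0, sent rp 1 → mismatch
Recompute each column's even parity and compare to cp:
  c0: data parity 1, sent cp 1 → ok
  c1: data parity 1, sent cp 0 → mismatch
  c2: data parity 1, sent cp 1 → ok
Exactly one row (r3) and one column (c1) fail → the flipped bit is at their intersection.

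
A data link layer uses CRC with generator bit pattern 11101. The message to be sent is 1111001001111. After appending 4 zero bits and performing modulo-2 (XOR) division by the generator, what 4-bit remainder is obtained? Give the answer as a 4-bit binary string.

0100

Append 4 zeros: 11110010011110000. Divide by 11101 (XOR where the leading bit is 1):
  pos 0: 11110 XOR 11101 = 00011
  pos 3: 11010 XOR 11101 = 00111
  pos 5: 11101 XOR 11101 = 00000
  pos 10: 11100 XOR 11101 = 00001
Remainder (last 4 bits) = 0100. This is the CRC / FCS.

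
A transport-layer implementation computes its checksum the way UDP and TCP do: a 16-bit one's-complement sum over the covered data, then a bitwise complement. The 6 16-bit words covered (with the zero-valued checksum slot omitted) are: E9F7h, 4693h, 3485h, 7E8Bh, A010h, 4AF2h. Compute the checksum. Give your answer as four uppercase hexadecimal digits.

3161

One's-complement addition (fold any carry out of bit 15 back into bit 0):
  0xE9F7 + 0x4693 = 0x1308A → wrap carry → 0x308B
  0x308B + 0x3485 = 0x06510
  0x6510 + 0x7E8B = 0x0E39B
  0xE39B + 0xA010 = 0x183AB → wrap carry → 0x83AC
  0x83AC + 0x4AF2 = 0x0CE9E
One's-complement sum = 0xCE9E.
Checksum = ~0xCE9E & 0xFFFF = 0x3161.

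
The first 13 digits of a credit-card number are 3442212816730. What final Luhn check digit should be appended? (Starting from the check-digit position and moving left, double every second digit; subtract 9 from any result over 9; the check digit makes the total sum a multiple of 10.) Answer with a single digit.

7

Partial digits right→left: 0 3 7 6 1 8 2 1 2 2 4 4 3
Double every second digit counting from the check-digit position (so the 1st, 3rd, 5th, ... of the partial from the right).
  doubled (with −9 where >9): 0 5 2 4 4 8 6 → sum 29
  kept as-is: 3 6 8 1 2 4 → sum 24
Total = 29 + 24 = 53.
Check digit = (10 − (53 mod 10)) mod 10 = 7.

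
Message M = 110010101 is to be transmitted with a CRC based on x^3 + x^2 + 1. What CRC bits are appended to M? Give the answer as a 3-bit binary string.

101

Append 3 zeros: 110010101000. Divide by 1101 (XOR where the leading bit is 1):
  pos 0: 1100 XOR 1101 = 0001
  pos 3: 1101 XOR 1101 = 0000
  pos 8: 1000 XOR 1101 = 0101
Remainder (last 3 bits) = 101. This is the CRC / FCS.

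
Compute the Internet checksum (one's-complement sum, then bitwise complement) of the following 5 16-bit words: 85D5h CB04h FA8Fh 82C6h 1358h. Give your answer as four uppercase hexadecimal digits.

One's-complement addition (fold any carry out of bit 15 back into bit 0):
  0x85D5 + 0xCB04 = 0x150D9 → wrap carry → 0x50DA
  0x50DA + 0xFA8F = 0x14B69 → wrap carry → 0x4B6A
  0x4B6A + 0x82C6 = 0x0CE30
  0xCE30 + 0x1358 = 0x0E188
One's-complement sum = 0xE188.
Checksum = ~0xE188 & 0xFFFF = 0x1E77.

1E77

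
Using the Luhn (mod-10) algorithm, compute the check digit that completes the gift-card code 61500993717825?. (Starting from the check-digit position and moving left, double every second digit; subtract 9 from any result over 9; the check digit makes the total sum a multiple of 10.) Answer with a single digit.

Partial digits right→left: 5 2 8 7 1 7 3 9 9 0 0 5 1 6
Double every second digit counting from the check-digit position (so the 1st, 3rd, 5th, ... of the partial from the right).
  doubled (with −9 where >9): 1 7 2 6 9 0 2 → sum 27
  kept as-is: 2 7 7 9 0 5 6 → sum 36
Total = 27 + 36 = 63.
Check digit = (10 − (63 mod 10)) mod 10 = 7.

7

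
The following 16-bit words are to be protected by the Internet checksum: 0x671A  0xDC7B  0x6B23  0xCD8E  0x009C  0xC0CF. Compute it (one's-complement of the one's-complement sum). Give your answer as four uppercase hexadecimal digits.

One's-complement addition (fold any carry out of bit 15 back into bit 0):
  0x671A + 0xDC7B = 0x14395 → wrap carry → 0x4396
  0x4396 + 0x6B23 = 0x0AEB9
  0xAEB9 + 0xCD8E = 0x17C47 → wrap carry → 0x7C48
  0x7C48 + 0x009C = 0x07CE4
  0x7CE4 + 0xC0CF = 0x13DB3 → wrap carry → 0x3DB4
One's-complement sum = 0x3DB4.
Checksum = ~0x3DB4 & 0xFFFF = 0xC24B.

C24B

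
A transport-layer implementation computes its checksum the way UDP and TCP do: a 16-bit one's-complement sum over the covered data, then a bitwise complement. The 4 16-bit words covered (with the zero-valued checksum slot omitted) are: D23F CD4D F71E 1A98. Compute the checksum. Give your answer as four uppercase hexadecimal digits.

4EBB

One's-complement addition (fold any carry out of bit 15 back into bit 0):
  0xD23F + 0xCD4D = 0x19F8C → wrap carry → 0x9F8D
  0x9F8D + 0xF71E = 0x196AB → wrap carry → 0x96AC
  0x96AC + 0x1A98 = 0x0B144
One's-complement sum = 0xB144.
Checksum = ~0xB144 & 0xFFFF = 0x4EBB.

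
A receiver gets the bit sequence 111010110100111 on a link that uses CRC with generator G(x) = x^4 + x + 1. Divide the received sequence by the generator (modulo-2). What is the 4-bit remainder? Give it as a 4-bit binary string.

Modulo-2 division of 111010110100111 by 10011:
  pos 0: 11101 XOR 10011 = 01110
  pos 1: 11100 XOR 10011 = 01111
  pos 2: 11111 XOR 10011 = 01100
  pos 3: 11001 XOR 10011 = 01010
  pos 4: 10100 XOR 10011 = 00111
  pos 6: 11110 XOR 10011 = 01101
  pos 7: 11010 XOR 10011 = 01001
  pos 8: 10011 XOR 10011 = 00000
Remainder = 0011 (nonzero — an error is detected).

0011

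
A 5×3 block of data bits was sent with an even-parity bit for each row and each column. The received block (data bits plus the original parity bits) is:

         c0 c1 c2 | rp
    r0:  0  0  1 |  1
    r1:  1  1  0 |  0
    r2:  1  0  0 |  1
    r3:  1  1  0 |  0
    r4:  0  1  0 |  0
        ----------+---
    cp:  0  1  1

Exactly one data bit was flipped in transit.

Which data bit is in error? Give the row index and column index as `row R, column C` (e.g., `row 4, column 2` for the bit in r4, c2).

Recompute each row's even parity and compare to rp:
  r0: data parity 1, sent rp 1 → ok
  r1: data parity 0, sent rp 0 → ok
  r2: data parity 1, sent rp 1 → ok
  r3: data parity 0, sent rp 0 → ok
  r4: data parity 1, sent rp 0 → mismatch
Recompute each column's even parity and compare to cp:
  c0: data parity 1, sent cp 0 → mismatch
  c1: data parity 1, sent cp 1 → ok
  c2: data parity 1, sent cp 1 → ok
Exactly one row (r4) and one column (c0) fail → the flipped bit is at their intersection.

row 4, column 0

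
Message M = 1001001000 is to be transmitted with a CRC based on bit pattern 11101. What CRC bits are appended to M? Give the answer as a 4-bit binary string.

Append 4 zeros: 10010010000000. Divide by 11101 (XOR where the leading bit is 1):
  pos 0: 10010 XOR 11101 = 01111
  pos 1: 11110 XOR 11101 = 00011
  pos 4: 11100 XOR 11101 = 00001
  pos 8: 10000 XOR 11101 = 01101
  pos 9: 11010 XOR 11101 = 00111
Remainder (last 4 bits) = 0111. This is the CRC / FCS.

0111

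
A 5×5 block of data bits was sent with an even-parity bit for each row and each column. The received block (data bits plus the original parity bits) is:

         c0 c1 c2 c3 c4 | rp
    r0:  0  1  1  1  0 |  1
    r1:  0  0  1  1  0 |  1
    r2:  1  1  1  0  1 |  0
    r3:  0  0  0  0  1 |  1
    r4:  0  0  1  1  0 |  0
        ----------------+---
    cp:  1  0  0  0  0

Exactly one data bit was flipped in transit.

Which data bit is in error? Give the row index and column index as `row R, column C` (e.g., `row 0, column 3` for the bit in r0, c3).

Recompute each row's even parity and compare to rp:
  r0: data parity 1, sent rp 1 → ok
  r1: data parity 0, sent rp 1 → mismatch
  r2: data parity 0, sent rp 0 → ok
  r3: data parity 1, sent rp 1 → ok
  r4: data parity 0, sent rp 0 → ok
Recompute each column's even parity and compare to cp:
  c0: data parity 1, sent cp 1 → ok
  c1: data parity 0, sent cp 0 → ok
  c2: data parity 0, sent cp 0 → ok
  c3: data parity 1, sent cp 0 → mismatch
  c4: data parity 0, sent cp 0 → ok
Exactly one row (r1) and one column (c3) fail → the flipped bit is at their intersection.

row 1, column 3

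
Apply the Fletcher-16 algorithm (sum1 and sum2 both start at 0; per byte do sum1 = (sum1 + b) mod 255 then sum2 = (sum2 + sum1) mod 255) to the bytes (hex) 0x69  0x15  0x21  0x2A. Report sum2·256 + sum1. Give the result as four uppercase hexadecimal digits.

51C9

Running sums (mod 255):
  after byte 0 (0x69): sum1=105, sum2=105
  after byte 1 (0x15): sum1=126, sum2=231
  after byte 2 (0x21): sum1=159, sum2=135
  after byte 3 (0x2A): sum1=201, sum2=81
Checksum = sum2·256 + sum1 = 81·256 + 201 = 20937 = 0x51C9.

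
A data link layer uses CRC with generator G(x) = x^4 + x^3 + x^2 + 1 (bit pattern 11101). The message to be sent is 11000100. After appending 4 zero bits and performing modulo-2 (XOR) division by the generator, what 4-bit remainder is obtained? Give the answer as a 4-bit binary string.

1011

Append 4 zeros: 110001000000. Divide by 11101 (XOR where the leading bit is 1):
  pos 0: 11000 XOR 11101 = 00101
  pos 2: 10110 XOR 11101 = 01011
  pos 3: 10110 XOR 11101 = 01011
  pos 4: 10110 XOR 11101 = 01011
  pos 5: 10110 XOR 11101 = 01011
  pos 6: 10110 XOR 11101 = 01011
  pos 7: 10110 XOR 11101 = 01011
Remainder (last 4 bits) = 1011. This is the CRC / FCS.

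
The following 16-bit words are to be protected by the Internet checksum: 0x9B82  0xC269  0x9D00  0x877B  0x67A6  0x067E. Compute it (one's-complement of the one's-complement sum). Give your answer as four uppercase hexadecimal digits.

0F73

One's-complement addition (fold any carry out of bit 15 back into bit 0):
  0x9B82 + 0xC269 = 0x15DEB → wrap carry → 0x5DEC
  0x5DEC + 0x9D00 = 0x0FAEC
  0xFAEC + 0x877B = 0x18267 → wrap carry → 0x8268
  0x8268 + 0x67A6 = 0x0EA0E
  0xEA0E + 0x067E = 0x0F08C
One's-complement sum = 0xF08C.
Checksum = ~0xF08C & 0xFFFF = 0x0F73.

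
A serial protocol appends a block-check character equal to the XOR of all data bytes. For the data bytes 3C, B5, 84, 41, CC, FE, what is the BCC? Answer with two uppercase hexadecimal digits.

7E

XOR the bytes together:
  start with 0x3C
  0x3C ⊕ 0xB5 = 0x89
  0x89 ⊕ 0x84 = 0x0D
  0x0D ⊕ 0x41 = 0x4C
  0x4C ⊕ 0xCC = 0x80
  0x80 ⊕ 0xFE = 0x7E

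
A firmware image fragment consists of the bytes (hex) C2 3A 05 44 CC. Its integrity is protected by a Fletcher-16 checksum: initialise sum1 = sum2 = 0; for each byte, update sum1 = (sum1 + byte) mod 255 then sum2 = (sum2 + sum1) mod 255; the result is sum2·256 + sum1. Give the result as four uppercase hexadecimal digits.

1B13

Running sums (mod 255):
  after byte 0 (C2): sum1=194, sum2=194
  after byte 1 (3A): sum1=252, sum2=191
  after byte 2 (05): sum1=2, sum2=193
  after byte 3 (44): sum1=70, sum2=8
  after byte 4 (CC): sum1=19, sum2=27
Checksum = sum2·256 + sum1 = 27·256 + 19 = 6931 = 0x1B13.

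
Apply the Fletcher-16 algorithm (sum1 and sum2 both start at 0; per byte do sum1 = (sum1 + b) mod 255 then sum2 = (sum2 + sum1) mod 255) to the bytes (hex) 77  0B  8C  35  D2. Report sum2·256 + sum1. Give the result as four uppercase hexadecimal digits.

Running sums (mod 255):
  after byte 0 (77): sum1=119, sum2=119
  after byte 1 (0B): sum1=130, sum2=249
  after byte 2 (8C): sum1=15, sum2=9
  after byte 3 (35): sum1=68, sum2=77
  after byte 4 (D2): sum1=23, sum2=100
Checksum = sum2·256 + sum1 = 100·256 + 23 = 25623 = 0x6417.

6417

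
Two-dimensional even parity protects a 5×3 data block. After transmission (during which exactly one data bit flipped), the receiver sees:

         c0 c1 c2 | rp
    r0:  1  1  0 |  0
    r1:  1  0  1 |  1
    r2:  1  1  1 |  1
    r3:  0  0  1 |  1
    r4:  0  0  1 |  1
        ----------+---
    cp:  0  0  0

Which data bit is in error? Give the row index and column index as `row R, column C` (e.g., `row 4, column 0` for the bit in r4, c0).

Recompute each row's even parity and compare to rp:
  r0: data parity 0, sent rp 0 → ok
  r1: data parity 0, sent rp 1 → mismatch
  r2: data parity 1, sent rp 1 → ok
  r3: data parity 1, sent rp 1 → ok
  r4: data parity 1, sent rp 1 → ok
Recompute each column's even parity and compare to cp:
  c0: data parity 1, sent cp 0 → mismatch
  c1: data parity 0, sent cp 0 → ok
  c2: data parity 0, sent cp 0 → ok
Exactly one row (r1) and one column (c0) fail → the flipped bit is at their intersection.

row 1, column 0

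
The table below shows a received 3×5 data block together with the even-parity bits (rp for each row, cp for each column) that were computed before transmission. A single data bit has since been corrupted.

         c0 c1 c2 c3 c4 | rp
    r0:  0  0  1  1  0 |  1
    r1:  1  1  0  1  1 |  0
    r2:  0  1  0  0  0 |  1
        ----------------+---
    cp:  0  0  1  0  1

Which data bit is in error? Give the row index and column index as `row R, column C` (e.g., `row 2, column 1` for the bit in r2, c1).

Recompute each row's even parity and compare to rp:
  r0: data parity 0, sent rp 1 → mismatch
  r1: data parity 0, sent rp 0 → ok
  r2: data parity 1, sent rp 1 → ok
Recompute each column's even parity and compare to cp:
  c0: data parity 1, sent cp 0 → mismatch
  c1: data parity 0, sent cp 0 → ok
  c2: data parity 1, sent cp 1 → ok
  c3: data parity 0, sent cp 0 → ok
  c4: data parity 1, sent cp 1 → ok
Exactly one row (r0) and one column (c0) fail → the flipped bit is at their intersection.

row 0, column 0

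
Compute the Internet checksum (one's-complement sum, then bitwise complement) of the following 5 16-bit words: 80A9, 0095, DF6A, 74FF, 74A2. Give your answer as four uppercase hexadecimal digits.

B5B4

One's-complement addition (fold any carry out of bit 15 back into bit 0):
  0x80A9 + 0x0095 = 0x0813E
  0x813E + 0xDF6A = 0x160A8 → wrap carry → 0x60A9
  0x60A9 + 0x74FF = 0x0D5A8
  0xD5A8 + 0x74A2 = 0x14A4A → wrap carry → 0x4A4B
One's-complement sum = 0x4A4B.
Checksum = ~0x4A4B & 0xFFFF = 0xB5B4.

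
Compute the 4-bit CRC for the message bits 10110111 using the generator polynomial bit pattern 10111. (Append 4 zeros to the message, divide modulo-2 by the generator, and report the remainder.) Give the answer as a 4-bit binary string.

Append 4 zeros: 101101110000. Divide by 10111 (XOR where the leading bit is 1):
  pos 0: 10110 XOR 10111 = 00001
  pos 4: 11110 XOR 10111 = 01001
  pos 5: 10010 XOR 10111 = 00101
  pos 7: 10100 XOR 10111 = 00011
Remainder (last 4 bits) = 0011. This is the CRC / FCS.

0011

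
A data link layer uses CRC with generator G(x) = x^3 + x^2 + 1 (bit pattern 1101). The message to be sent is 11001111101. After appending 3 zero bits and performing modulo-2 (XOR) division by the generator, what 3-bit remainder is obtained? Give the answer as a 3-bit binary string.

010

Append 3 zeros: 11001111101000. Divide by 1101 (XOR where the leading bit is 1):
  pos 0: 1100 XOR 1101 = 0001
  pos 3: 1111 XOR 1101 = 0010
  pos 5: 1011 XOR 1101 = 0110
  pos 6: 1100 XOR 1101 = 0001
  pos 9: 1100 XOR 1101 = 0001
Remainder (last 3 bits) = 010. This is the CRC / FCS.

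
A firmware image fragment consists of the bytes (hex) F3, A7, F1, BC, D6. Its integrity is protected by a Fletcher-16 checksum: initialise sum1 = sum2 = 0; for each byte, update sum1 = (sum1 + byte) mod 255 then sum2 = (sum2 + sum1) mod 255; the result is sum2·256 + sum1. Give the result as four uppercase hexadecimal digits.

8821

Running sums (mod 255):
  after byte 0 (F3): sum1=243, sum2=243
  after byte 1 (A7): sum1=155, sum2=143
  after byte 2 (F1): sum1=141, sum2=29
  after byte 3 (BC): sum1=74, sum2=103
  after byte 4 (D6): sum1=33, sum2=136
Checksum = sum2·256 + sum1 = 136·256 + 33 = 34849 = 0x8821.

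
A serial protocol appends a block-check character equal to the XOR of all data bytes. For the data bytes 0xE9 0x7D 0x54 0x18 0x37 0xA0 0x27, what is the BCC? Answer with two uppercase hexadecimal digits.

XOR the bytes together:
  start with 0xE9
  0xE9 ⊕ 0x7D = 0x94
  0x94 ⊕ 0x54 = 0xC0
  0xC0 ⊕ 0x18 = 0xD8
  0xD8 ⊕ 0x37 = 0xEF
  0xEF ⊕ 0xA0 = 0x4F
  0x4F ⊕ 0x27 = 0x68

68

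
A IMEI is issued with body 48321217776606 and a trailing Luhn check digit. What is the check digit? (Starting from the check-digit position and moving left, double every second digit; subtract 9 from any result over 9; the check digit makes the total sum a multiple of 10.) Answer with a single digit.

Partial digits right→left: 6 0 6 6 7 7 7 1 2 1 2 3 8 4
Double every second digit counting from the check-digit position (so the 1st, 3rd, 5th, ... of the partial from the right).
  doubled (with −9 where >9): 3 3 5 5 4 4 7 → sum 31
  kept as-is: 0 6 7 1 1 3 4 → sum 22
Total = 31 + 22 = 53.
Check digit = (10 − (53 mod 10)) mod 10 = 7.

7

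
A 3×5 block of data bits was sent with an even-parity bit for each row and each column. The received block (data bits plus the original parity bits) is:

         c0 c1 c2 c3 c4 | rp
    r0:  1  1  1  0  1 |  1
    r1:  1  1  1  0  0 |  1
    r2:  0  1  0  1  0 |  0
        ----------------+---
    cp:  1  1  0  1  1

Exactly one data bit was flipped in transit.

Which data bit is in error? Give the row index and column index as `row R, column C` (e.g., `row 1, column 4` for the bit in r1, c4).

row 0, column 0

Recompute each row's even parity and compare to rp:
  r0: data parity 0, sent rp 1 → mismatch
  r1: data parity 1, sent rp 1 → ok
  r2: data parity 0, sent rp 0 → ok
Recompute each column's even parity and compare to cp:
  c0: data parity 0, sent cp 1 → mismatch
  c1: data parity 1, sent cp 1 → ok
  c2: data parity 0, sent cp 0 → ok
  c3: data parity 1, sent cp 1 → ok
  c4: data parity 1, sent cp 1 → ok
Exactly one row (r0) and one column (c0) fail → the flipped bit is at their intersection.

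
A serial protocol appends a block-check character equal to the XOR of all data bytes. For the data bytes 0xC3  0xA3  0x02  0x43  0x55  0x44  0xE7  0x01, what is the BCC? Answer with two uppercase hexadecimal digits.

XOR the bytes together:
  start with 0xC3
  0xC3 ⊕ 0xA3 = 0x60
  0x60 ⊕ 0x02 = 0x62
  0x62 ⊕ 0x43 = 0x21
  0x21 ⊕ 0x55 = 0x74
  0x74 ⊕ 0x44 = 0x30
  0x30 ⊕ 0xE7 = 0xD7
  0xD7 ⊕ 0x01 = 0xD6

D6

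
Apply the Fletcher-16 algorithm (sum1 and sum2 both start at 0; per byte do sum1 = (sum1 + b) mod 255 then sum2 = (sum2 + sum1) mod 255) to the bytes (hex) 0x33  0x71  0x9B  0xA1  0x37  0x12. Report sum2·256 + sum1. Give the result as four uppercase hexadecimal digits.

3E2B

Running sums (mod 255):
  after byte 0 (0x33): sum1=51, sum2=51
  after byte 1 (0x71): sum1=164, sum2=215
  after byte 2 (0x9B): sum1=64, sum2=24
  after byte 3 (0xA1): sum1=225, sum2=249
  after byte 4 (0x37): sum1=25, sum2=19
  after byte 5 (0x12): sum1=43, sum2=62
Checksum = sum2·256 + sum1 = 62·256 + 43 = 15915 = 0x3E2B.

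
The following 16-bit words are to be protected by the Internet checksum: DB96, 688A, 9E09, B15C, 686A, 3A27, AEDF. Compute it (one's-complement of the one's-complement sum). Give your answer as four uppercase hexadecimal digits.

1B07

One's-complement addition (fold any carry out of bit 15 back into bit 0):
  0xDB96 + 0x688A = 0x14420 → wrap carry → 0x4421
  0x4421 + 0x9E09 = 0x0E22A
  0xE22A + 0xB15C = 0x19386 → wrap carry → 0x9387
  0x9387 + 0x686A = 0x0FBF1
  0xFBF1 + 0x3A27 = 0x13618 → wrap carry → 0x3619
  0x3619 + 0xAEDF = 0x0E4F8
One's-complement sum = 0xE4F8.
Checksum = ~0xE4F8 & 0xFFFF = 0x1B07.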